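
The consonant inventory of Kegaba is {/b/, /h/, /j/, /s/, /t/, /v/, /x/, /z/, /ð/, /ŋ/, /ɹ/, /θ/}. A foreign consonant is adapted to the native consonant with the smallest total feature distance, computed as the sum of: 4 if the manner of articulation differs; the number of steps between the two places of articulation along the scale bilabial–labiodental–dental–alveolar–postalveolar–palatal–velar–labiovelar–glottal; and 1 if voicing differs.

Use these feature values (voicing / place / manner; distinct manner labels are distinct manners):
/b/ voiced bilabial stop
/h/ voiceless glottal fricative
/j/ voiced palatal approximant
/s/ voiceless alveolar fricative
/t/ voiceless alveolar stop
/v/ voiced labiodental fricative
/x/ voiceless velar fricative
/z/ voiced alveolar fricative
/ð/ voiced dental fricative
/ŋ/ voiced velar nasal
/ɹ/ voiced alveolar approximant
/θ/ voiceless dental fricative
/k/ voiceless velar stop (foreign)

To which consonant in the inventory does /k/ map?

/t/ is closest: same manner (stop), place distance 3 (velar→alveolar), same voicing; total 3. Next closest is /x/ at distance 4.

t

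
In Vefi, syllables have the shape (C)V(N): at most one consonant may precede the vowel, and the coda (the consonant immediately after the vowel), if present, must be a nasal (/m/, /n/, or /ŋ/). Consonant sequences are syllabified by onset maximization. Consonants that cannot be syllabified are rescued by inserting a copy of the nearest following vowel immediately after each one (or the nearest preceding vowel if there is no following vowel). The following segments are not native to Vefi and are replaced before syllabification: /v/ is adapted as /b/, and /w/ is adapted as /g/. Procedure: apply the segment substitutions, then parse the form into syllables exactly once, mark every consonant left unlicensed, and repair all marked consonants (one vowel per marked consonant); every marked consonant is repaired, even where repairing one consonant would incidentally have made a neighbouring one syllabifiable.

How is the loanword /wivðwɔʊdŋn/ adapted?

Substitution: /w/ → /g/, /v/ → /b/, giving /gibðgɔʊdŋn/.
The consonants /b/, /ð/, /d/, /ŋ/, /n/ cannot be parsed into a legal (C)V(N) syllable (only a nasal (/m/, /n/, or /ŋ/) is licensed in coda position; onsets are limited to one consonant).
Each unlicensed consonant becomes the onset of a new syllable: /b/ → /bɔ/, /ð/ → /ðɔ/, /d/ → /dʊ/, /ŋ/ → /ŋʊ/, /n/ → /nʊ/.

gibɔðɔgɔʊdʊŋʊnʊ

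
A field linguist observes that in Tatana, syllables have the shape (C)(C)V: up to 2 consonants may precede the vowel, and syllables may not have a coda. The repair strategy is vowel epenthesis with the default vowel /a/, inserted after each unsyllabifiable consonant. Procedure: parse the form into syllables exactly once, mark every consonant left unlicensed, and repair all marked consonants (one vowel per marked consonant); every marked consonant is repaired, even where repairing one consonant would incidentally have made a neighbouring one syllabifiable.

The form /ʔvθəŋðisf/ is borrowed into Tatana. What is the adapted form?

ʔavθəŋðisafa

Syllabifying with onset maximization leaves /ʔ/, /s/, /f/ stranded (no codas are permitted; onsets may contain at most 2 consonants).
Inserting the epenthetic vowel yields /ʔ/ → /ʔa/, /s/ → /sa/, /f/ → /fa/.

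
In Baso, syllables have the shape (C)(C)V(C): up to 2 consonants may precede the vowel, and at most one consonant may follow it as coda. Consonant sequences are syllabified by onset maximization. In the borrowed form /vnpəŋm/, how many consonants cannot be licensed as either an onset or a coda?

Syllabifying with onset maximization leaves /v/, /m/ stranded (at most one coda consonant is licensed; onsets may contain at most 2 consonants).

2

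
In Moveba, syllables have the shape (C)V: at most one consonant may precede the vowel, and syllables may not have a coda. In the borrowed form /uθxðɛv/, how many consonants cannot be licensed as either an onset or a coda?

3

Under (C)V, the unsyllabifiable consonants are /θ/, /x/, /v/ (no codas are permitted; onsets are limited to one consonant).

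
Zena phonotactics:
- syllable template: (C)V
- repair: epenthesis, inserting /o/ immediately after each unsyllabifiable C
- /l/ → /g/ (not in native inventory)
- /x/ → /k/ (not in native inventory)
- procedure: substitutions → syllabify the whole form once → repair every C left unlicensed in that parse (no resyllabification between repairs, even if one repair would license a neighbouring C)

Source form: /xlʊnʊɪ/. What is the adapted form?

Substitution: /x/ → /k/, /l/ → /g/, giving /kgʊnʊɪ/.
Under (C)V, the unsyllabifiable consonants are /k/ (no codas are permitted; onsets are limited to one consonant).
Each unlicensed consonant becomes the onset of a new syllable: /k/ → /ko/.

kogʊnʊɪ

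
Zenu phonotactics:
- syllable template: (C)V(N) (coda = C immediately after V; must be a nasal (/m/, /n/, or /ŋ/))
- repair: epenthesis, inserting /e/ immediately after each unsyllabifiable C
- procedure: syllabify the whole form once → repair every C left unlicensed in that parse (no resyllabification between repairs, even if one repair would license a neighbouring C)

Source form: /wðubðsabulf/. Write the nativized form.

Under (C)V(N), the unsyllabifiable consonants are /w/, /b/, /ð/, /l/, /f/ (only a nasal (/m/, /n/, or /ŋ/) is licensed in coda position; onsets are limited to one consonant).
Each unlicensed consonant becomes the onset of a new syllable: /w/ → /we/, /b/ → /be/, /ð/ → /ðe/, /l/ → /le/, /f/ → /fe/.

weðubeðesabulefe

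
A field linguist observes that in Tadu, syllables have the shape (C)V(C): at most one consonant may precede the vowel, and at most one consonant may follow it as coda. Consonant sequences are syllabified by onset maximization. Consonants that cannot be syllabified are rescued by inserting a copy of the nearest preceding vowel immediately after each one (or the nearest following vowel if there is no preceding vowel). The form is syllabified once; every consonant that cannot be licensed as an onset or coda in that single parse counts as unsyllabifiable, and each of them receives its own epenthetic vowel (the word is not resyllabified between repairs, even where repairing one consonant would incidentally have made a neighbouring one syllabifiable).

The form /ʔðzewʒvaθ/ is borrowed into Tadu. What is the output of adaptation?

The consonants /ʔ/, /ð/, /ʒ/ cannot be parsed into a legal (C)V(C) syllable (at most one coda consonant is licensed; onsets are limited to one consonant).
Each unlicensed consonant becomes the onset of a new syllable: /ʔ/ → /ʔe/, /ð/ → /ðe/, /ʒ/ → /ʒe/.

ʔeðezewʒevaθ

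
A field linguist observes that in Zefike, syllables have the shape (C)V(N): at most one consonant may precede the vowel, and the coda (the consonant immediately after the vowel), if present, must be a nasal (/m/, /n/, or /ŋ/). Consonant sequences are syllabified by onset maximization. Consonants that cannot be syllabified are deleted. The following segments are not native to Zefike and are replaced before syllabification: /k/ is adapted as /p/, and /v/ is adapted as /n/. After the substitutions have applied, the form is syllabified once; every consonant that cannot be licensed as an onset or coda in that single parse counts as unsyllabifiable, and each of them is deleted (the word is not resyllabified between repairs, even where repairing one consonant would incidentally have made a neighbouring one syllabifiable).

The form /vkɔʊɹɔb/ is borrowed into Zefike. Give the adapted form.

pɔʊɹɔ

Substitution: /v/ → /n/, /k/ → /p/, giving /npɔʊɹɔb/.
Under (C)V(N), the unsyllabifiable consonants are /n/, /b/ (only a nasal (/m/, /n/, or /ŋ/) is licensed in coda position; onsets are limited to one consonant).
Deletion applies to /n/, /b/.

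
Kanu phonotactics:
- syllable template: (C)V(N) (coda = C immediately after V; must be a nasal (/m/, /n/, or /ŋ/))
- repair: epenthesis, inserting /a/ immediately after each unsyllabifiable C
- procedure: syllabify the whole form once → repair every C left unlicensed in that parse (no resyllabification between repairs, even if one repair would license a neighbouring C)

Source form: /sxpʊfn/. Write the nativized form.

saxapʊfana

The consonants /s/, /x/, /f/, /n/ cannot be parsed into a legal (C)V(N) syllable (only a nasal (/m/, /n/, or /ŋ/) is licensed in coda position; onsets are limited to one consonant).
Each unlicensed consonant becomes the onset of a new syllable: /s/ → /sa/, /x/ → /xa/, /f/ → /fa/, /n/ → /na/.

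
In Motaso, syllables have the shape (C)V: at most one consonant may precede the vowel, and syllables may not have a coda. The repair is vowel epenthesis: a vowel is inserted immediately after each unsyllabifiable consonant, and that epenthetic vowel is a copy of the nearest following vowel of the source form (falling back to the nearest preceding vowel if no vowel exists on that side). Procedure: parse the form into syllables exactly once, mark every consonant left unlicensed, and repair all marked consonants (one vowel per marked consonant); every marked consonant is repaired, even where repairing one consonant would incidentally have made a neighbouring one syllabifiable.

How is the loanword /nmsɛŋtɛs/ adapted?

nɛmɛsɛŋɛtɛsɛ

The consonants /n/, /m/, /ŋ/, /s/ cannot be parsed into a legal (C)V syllable (no codas are permitted; onsets are limited to one consonant).
Epenthesis after each stranded consonant: /n/ → /nɛ/, /m/ → /mɛ/, /ŋ/ → /ŋɛ/, /s/ → /sɛ/.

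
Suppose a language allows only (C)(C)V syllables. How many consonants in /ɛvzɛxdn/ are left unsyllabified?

3

The consonants /x/, /d/, /n/ cannot be parsed into a legal (C)(C)V syllable (no codas are permitted; onsets may contain at most 2 consonants).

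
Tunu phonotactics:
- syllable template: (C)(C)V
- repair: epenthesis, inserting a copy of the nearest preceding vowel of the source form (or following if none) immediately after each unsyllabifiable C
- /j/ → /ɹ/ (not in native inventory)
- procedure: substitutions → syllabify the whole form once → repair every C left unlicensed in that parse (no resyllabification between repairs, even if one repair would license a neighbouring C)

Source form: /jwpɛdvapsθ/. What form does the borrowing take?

ɹɛwpɛdvapasaθa

Substitution: /j/ → /ɹ/, giving /ɹwpɛdvapsθ/.
The consonants /ɹ/, /p/, /s/, /θ/ cannot be parsed into a legal (C)(C)V syllable (no codas are permitted; onsets may contain at most 2 consonants).
Inserting the epenthetic vowel yields /ɹ/ → /ɹɛ/, /p/ → /pa/, /s/ → /sa/, /θ/ → /θa/.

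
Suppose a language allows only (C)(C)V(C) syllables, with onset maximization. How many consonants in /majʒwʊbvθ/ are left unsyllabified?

2

Syllabifying with onset maximization leaves /v/, /θ/ stranded (at most one coda consonant is licensed; onsets may contain at most 2 consonants).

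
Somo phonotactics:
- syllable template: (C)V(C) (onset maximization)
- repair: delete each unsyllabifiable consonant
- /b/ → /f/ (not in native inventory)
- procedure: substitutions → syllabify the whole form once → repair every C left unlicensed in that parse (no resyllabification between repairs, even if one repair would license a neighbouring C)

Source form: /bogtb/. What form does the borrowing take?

Substitution: /b/ → /f/, giving /fogtf/.
Syllabifying with onset maximization leaves /t/, /f/ stranded (at most one coda consonant is licensed; onsets are limited to one consonant).
Deletion applies to /t/, /f/.

fog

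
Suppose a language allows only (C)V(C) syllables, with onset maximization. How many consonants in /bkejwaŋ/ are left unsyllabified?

1

Syllabifying with onset maximization leaves /b/ stranded (at most one coda consonant is licensed; onsets are limited to one consonant).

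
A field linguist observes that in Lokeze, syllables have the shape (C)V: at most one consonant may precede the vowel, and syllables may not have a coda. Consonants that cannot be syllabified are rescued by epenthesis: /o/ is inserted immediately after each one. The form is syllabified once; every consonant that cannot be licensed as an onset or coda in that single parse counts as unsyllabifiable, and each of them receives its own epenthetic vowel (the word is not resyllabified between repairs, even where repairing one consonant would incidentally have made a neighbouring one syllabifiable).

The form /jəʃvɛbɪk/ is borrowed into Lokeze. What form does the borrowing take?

The consonants /ʃ/, /k/ cannot be parsed into a legal (C)V syllable (no codas are permitted; onsets are limited to one consonant).
Epenthesis after each stranded consonant: /ʃ/ → /ʃo/, /k/ → /ko/.

jəʃovɛbɪko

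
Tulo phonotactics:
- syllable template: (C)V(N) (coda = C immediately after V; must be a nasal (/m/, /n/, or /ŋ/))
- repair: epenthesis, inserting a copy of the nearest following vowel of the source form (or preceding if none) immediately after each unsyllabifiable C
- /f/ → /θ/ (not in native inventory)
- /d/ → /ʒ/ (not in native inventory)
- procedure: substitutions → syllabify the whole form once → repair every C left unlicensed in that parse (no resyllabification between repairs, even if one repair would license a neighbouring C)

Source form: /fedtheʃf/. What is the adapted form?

Substitution: /f/ → /θ/, /d/ → /ʒ/, giving /θeʒtheʃθ/.
The consonants /ʒ/, /t/, /ʃ/, /θ/ cannot be parsed into a legal (C)V(N) syllable (only a nasal (/m/, /n/, or /ŋ/) is licensed in coda position; onsets are limited to one consonant).
Inserting the epenthetic vowel yields /ʒ/ → /ʒe/, /t/ → /te/, /ʃ/ → /ʃe/, /θ/ → /θe/.

θeʒeteheʃeθe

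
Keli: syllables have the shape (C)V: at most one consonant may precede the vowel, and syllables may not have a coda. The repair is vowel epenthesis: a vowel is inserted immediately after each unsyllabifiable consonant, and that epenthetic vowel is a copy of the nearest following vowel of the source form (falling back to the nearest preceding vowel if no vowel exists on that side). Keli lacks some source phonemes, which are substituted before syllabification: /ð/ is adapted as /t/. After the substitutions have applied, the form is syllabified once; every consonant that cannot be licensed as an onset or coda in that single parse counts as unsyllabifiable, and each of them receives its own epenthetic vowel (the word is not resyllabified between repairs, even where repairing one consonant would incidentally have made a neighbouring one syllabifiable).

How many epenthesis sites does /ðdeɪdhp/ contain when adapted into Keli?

After substitution the input is /tdeɪdhp/.
The unsyllabifiable consonants are /t/, /d/, /h/, /p/; each receives one epenthetic vowel.

4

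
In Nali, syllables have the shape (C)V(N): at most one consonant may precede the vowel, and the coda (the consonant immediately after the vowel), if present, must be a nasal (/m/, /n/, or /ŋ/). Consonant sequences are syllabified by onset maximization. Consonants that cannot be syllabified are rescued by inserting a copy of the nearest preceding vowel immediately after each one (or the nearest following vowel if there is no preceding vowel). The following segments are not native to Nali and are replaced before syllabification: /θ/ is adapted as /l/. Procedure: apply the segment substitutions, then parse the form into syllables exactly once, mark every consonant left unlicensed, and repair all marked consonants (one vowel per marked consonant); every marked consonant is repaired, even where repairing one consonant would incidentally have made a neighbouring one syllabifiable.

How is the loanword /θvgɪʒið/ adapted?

lɪvɪgɪʒiði

Substitution: /θ/ → /l/, giving /lvgɪʒið/.
Syllabifying with onset maximization leaves /l/, /v/, /ð/ stranded (only a nasal (/m/, /n/, or /ŋ/) is licensed in coda position; onsets are limited to one consonant).
Each unlicensed consonant becomes the onset of a new syllable: /l/ → /lɪ/, /v/ → /vɪ/, /ð/ → /ði/.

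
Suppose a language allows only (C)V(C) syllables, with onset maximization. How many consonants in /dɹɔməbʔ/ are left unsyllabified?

2

Under (C)V(C), the unsyllabifiable consonants are /d/, /ʔ/ (at most one coda consonant is licensed; onsets are limited to one consonant).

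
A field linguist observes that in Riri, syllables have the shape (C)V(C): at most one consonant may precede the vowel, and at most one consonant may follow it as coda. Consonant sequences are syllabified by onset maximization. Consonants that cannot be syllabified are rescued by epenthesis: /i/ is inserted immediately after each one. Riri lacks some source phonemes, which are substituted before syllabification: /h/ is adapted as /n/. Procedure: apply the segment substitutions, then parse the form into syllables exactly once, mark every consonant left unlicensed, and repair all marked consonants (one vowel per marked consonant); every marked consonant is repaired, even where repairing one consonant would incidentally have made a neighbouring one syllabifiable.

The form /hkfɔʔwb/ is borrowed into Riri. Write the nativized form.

Substitution: /h/ → /n/, giving /nkfɔʔwb/.
Under (C)V(C), the unsyllabifiable consonants are /n/, /k/, /w/, /b/ (at most one coda consonant is licensed; onsets are limited to one consonant).
Epenthesis after each stranded consonant: /n/ → /ni/, /k/ → /ki/, /w/ → /wi/, /b/ → /bi/.

nikifɔʔwibi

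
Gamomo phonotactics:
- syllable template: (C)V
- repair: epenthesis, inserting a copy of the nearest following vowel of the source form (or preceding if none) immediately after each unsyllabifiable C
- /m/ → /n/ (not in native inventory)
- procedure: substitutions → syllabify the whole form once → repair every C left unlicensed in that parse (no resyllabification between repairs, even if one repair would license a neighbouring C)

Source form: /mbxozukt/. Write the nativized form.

noboxozukutu

Substitution: /m/ → /n/, giving /nbxozukt/.
Syllabifying with onset maximization leaves /n/, /b/, /k/, /t/ stranded (no codas are permitted; onsets are limited to one consonant).
Epenthesis after each stranded consonant: /n/ → /no/, /b/ → /bo/, /k/ → /ku/, /t/ → /tu/.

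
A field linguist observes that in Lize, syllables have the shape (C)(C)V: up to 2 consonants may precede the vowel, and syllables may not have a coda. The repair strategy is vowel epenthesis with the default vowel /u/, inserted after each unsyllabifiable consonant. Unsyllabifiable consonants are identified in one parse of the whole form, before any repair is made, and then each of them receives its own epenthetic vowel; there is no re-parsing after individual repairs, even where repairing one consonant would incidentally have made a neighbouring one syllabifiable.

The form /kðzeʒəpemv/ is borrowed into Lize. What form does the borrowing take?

kuðzeʒəpemuvu

Syllabifying with onset maximization leaves /k/, /m/, /v/ stranded (no codas are permitted; onsets may contain at most 2 consonants).
Inserting the epenthetic vowel yields /k/ → /ku/, /m/ → /mu/, /v/ → /vu/.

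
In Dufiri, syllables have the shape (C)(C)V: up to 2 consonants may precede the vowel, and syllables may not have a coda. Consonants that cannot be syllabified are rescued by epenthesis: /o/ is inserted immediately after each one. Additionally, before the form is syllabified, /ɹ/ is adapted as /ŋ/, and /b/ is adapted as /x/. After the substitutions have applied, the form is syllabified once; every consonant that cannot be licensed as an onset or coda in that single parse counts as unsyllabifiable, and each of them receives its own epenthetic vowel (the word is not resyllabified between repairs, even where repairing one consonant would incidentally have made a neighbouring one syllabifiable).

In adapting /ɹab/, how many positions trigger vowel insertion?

1

After substitution the input is /ŋax/.
The unsyllabifiable consonants are /x/; each receives one epenthetic vowel.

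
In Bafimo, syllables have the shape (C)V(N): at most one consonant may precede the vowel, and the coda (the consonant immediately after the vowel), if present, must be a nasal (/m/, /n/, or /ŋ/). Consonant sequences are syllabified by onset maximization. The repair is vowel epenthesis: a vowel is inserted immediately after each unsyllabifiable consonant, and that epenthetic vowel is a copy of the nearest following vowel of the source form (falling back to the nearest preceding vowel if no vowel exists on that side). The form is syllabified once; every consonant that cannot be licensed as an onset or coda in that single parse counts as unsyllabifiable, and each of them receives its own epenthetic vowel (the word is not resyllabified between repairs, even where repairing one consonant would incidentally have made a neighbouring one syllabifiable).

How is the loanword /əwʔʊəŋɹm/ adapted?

əwʊʔʊəŋɹəmə

Syllabifying with onset maximization leaves /w/, /ɹ/, /m/ stranded (only a nasal (/m/, /n/, or /ŋ/) is licensed in coda position; onsets are limited to one consonant).
Epenthesis after each stranded consonant: /w/ → /wʊ/, /ɹ/ → /ɹə/, /m/ → /mə/.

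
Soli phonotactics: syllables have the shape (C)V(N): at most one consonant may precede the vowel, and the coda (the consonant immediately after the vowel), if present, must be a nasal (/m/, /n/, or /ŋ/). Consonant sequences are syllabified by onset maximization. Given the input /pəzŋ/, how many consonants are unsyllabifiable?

The consonants /z/, /ŋ/ cannot be parsed into a legal (C)V(N) syllable (only a nasal (/m/, /n/, or /ŋ/) is licensed in coda position; onsets are limited to one consonant).

2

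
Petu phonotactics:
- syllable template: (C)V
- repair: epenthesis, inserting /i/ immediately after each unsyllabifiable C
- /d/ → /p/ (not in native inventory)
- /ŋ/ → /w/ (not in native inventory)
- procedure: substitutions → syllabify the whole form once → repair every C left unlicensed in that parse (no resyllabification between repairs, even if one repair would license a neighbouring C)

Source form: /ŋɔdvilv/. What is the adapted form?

Substitution: /ŋ/ → /w/, /d/ → /p/, giving /wɔpvilv/.
The consonants /p/, /l/, /v/ cannot be parsed into a legal (C)V syllable (no codas are permitted; onsets are limited to one consonant).
Epenthesis after each stranded consonant: /p/ → /pi/, /l/ → /li/, /v/ → /vi/.

wɔpivilivi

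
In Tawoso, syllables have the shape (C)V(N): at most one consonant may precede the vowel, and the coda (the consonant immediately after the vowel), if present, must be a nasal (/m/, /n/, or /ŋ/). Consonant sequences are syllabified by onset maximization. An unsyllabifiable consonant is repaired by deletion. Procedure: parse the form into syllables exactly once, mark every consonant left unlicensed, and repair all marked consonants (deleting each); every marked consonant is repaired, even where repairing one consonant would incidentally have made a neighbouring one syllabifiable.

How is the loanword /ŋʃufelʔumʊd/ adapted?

ʃufeʔumʊ

Under (C)V(N), the unsyllabifiable consonants are /ŋ/, /l/, /d/ (only a nasal (/m/, /n/, or /ŋ/) is licensed in coda position; onsets are limited to one consonant).
Each unlicensed consonant is deleted: /ŋ/, /l/, /d/.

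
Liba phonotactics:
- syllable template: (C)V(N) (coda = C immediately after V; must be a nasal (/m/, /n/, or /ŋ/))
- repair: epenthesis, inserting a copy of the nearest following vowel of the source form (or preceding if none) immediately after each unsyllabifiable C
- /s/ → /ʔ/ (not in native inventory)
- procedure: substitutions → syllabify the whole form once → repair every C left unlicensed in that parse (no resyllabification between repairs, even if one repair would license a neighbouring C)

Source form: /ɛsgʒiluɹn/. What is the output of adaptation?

ɛʔigiʒiluɹunu

Substitution: /s/ → /ʔ/, giving /ɛʔgʒiluɹn/.
Syllabifying with onset maximization leaves /ʔ/, /g/, /ɹ/, /n/ stranded (only a nasal (/m/, /n/, or /ŋ/) is licensed in coda position; onsets are limited to one consonant).
Inserting the epenthetic vowel yields /ʔ/ → /ʔi/, /g/ → /gi/, /ɹ/ → /ɹu/, /n/ → /nu/.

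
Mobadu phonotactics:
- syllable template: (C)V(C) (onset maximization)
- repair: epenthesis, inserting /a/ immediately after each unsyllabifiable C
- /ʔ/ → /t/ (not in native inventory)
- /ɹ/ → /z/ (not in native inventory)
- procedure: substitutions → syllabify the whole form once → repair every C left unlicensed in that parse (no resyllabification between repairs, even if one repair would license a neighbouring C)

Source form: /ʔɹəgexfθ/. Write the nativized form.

Substitution: /ʔ/ → /t/, /ɹ/ → /z/, giving /tzəgexfθ/.
The consonants /t/, /f/, /θ/ cannot be parsed into a legal (C)V(C) syllable (at most one coda consonant is licensed; onsets are limited to one consonant).
Each unlicensed consonant becomes the onset of a new syllable: /t/ → /ta/, /f/ → /fa/, /θ/ → /θa/.

tazəgexfaθa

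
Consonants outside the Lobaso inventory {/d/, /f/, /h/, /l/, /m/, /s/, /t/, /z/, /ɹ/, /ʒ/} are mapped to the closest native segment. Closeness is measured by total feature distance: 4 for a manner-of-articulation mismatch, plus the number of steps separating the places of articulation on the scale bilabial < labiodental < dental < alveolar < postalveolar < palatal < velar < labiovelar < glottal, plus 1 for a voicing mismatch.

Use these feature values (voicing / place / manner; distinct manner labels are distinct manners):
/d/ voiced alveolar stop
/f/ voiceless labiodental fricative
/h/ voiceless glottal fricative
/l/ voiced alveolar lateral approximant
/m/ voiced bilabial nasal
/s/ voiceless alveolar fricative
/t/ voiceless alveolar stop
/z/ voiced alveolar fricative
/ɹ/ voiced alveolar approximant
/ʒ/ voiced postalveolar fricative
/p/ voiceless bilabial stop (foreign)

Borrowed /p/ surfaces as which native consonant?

t

/t/ is closest: same manner (stop), place distance 3 (bilabial→alveolar), same voicing; total 3. Next closest is /d/ at distance 4.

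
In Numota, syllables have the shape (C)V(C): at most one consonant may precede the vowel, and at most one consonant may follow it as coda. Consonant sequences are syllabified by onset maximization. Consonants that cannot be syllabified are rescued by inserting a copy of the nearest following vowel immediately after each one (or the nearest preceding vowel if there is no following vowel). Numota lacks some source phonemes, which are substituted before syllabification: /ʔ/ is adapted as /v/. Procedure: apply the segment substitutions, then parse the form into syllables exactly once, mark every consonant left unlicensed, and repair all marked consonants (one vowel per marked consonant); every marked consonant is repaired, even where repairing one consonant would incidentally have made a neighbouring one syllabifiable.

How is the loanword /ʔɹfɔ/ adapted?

Substitution: /ʔ/ → /v/, giving /vɹfɔ/.
The consonants /v/, /ɹ/ cannot be parsed into a legal (C)V(C) syllable (at most one coda consonant is licensed; onsets are limited to one consonant).
Each unlicensed consonant becomes the onset of a new syllable: /v/ → /vɔ/, /ɹ/ → /ɹɔ/.

vɔɹɔfɔ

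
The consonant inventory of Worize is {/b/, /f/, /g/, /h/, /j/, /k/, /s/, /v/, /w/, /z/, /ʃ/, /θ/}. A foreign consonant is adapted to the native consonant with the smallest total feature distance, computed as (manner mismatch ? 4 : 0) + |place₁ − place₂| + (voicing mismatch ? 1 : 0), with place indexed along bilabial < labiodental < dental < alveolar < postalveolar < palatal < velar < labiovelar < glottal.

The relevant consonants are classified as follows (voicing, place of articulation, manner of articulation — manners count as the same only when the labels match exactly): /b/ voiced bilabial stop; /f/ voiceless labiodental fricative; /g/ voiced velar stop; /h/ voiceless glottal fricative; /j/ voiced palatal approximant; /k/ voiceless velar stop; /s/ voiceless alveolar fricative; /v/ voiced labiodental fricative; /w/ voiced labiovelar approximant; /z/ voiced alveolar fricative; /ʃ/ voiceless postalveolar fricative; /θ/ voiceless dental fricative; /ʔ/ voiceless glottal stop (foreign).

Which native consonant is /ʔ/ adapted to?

k

/k/ is closest: same manner (stop), place distance 2 (glottal→velar), same voicing; total 2. Next closest is /g/ at distance 3.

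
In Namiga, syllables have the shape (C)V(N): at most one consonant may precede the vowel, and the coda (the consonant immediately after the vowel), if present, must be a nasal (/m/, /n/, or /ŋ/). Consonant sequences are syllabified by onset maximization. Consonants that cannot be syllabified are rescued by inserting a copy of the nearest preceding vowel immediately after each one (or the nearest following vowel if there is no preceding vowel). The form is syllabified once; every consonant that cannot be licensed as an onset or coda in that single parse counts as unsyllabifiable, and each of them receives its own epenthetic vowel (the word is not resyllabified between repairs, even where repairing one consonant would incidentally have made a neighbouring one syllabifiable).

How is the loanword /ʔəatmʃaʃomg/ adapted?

ʔəatamaʃaʃomgo

Syllabifying with onset maximization leaves /t/, /m/, /g/ stranded (only a nasal (/m/, /n/, or /ŋ/) is licensed in coda position; onsets are limited to one consonant).
Epenthesis after each stranded consonant: /t/ → /ta/, /m/ → /ma/, /g/ → /go/.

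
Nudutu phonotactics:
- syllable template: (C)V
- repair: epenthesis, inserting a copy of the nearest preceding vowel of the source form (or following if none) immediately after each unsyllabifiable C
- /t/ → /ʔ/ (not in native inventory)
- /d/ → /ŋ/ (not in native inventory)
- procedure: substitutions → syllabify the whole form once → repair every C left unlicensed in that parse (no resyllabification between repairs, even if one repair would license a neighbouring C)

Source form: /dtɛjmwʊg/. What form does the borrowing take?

ŋɛʔɛjɛmɛwʊgʊ

Substitution: /d/ → /ŋ/, /t/ → /ʔ/, giving /ŋʔɛjmwʊg/.
Under (C)V, the unsyllabifiable consonants are /ŋ/, /j/, /m/, /g/ (no codas are permitted; onsets are limited to one consonant).
Each unlicensed consonant becomes the onset of a new syllable: /ŋ/ → /ŋɛ/, /j/ → /jɛ/, /m/ → /mɛ/, /g/ → /gʊ/.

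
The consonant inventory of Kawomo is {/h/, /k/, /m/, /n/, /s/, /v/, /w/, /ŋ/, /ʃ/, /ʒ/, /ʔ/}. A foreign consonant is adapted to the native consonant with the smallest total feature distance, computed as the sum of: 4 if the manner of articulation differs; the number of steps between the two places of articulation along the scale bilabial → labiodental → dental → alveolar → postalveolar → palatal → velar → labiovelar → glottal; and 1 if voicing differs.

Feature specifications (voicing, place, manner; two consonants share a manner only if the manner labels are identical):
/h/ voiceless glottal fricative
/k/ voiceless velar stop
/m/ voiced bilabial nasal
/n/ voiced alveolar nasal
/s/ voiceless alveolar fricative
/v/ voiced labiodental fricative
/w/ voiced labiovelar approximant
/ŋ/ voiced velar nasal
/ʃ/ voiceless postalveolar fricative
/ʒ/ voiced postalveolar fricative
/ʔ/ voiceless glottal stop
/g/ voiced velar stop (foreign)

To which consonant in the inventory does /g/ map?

/k/ is closest: same manner (stop), place distance 0 (velar→velar), voicing differs (+1); total 1. Next closest is /ʔ/ at distance 3.

k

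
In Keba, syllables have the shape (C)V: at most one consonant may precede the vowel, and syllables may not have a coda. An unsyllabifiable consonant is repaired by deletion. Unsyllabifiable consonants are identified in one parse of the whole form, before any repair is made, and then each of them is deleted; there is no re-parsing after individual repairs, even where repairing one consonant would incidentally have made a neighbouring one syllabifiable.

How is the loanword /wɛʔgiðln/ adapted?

Syllabifying with onset maximization leaves /ʔ/, /ð/, /l/, /n/ stranded (no codas are permitted; onsets are limited to one consonant).
Each unlicensed consonant is deleted: /ʔ/, /ð/, /l/, /n/.

wɛgi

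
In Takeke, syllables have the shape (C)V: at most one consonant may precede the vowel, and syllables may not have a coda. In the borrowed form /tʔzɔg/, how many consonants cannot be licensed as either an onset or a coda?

Under (C)V, the unsyllabifiable consonants are /t/, /ʔ/, /g/ (no codas are permitted; onsets are limited to one consonant).

3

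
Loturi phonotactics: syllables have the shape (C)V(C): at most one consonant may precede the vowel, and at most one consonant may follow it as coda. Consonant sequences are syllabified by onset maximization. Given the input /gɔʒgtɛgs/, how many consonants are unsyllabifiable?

Under (C)V(C), the unsyllabifiable consonants are /g/, /s/ (at most one coda consonant is licensed; onsets are limited to one consonant).

2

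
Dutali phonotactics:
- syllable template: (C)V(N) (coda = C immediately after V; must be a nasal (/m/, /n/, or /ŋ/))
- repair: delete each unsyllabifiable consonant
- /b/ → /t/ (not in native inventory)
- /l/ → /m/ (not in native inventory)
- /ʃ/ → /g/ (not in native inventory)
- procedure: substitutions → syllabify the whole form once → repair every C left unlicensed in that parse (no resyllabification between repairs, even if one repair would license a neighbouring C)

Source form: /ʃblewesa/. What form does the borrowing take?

mewesa

Substitution: /ʃ/ → /g/, /b/ → /t/, /l/ → /m/, giving /gtmewesa/.
Syllabifying with onset maximization leaves /g/, /t/ stranded (only a nasal (/m/, /n/, or /ŋ/) is licensed in coda position; onsets are limited to one consonant).
Deleting the stranded consonants removes /g/, /t/.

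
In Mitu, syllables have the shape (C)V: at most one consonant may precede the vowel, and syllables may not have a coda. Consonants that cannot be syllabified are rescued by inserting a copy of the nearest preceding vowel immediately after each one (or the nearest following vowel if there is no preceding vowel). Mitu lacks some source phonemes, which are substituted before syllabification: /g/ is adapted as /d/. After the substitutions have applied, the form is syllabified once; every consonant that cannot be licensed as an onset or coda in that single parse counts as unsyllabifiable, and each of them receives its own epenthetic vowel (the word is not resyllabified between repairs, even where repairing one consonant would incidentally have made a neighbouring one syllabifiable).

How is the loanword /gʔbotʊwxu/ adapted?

doʔobotʊwʊxu

Substitution: /g/ → /d/, giving /dʔbotʊwxu/.
Under (C)V, the unsyllabifiable consonants are /d/, /ʔ/, /w/ (no codas are permitted; onsets are limited to one consonant).
Inserting the epenthetic vowel yields /d/ → /do/, /ʔ/ → /ʔo/, /w/ → /wʊ/.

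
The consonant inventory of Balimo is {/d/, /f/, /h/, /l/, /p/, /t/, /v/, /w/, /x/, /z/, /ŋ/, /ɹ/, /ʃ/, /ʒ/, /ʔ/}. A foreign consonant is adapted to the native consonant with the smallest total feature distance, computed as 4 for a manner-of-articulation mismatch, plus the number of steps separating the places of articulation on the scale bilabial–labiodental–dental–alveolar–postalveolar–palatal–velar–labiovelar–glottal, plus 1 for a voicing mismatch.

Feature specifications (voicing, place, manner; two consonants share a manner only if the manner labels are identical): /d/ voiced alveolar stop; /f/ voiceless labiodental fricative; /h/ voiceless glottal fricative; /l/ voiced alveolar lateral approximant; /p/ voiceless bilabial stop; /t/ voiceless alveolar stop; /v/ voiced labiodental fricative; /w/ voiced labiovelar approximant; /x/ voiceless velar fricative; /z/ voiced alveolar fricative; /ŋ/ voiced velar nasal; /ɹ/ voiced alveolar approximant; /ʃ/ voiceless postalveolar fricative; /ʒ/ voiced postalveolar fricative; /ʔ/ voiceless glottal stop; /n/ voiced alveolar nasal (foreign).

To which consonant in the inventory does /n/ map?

ŋ

/ŋ/ is closest: same manner (nasal), place distance 3 (alveolar→velar), same voicing; total 3. Next closest is /d/ at distance 4.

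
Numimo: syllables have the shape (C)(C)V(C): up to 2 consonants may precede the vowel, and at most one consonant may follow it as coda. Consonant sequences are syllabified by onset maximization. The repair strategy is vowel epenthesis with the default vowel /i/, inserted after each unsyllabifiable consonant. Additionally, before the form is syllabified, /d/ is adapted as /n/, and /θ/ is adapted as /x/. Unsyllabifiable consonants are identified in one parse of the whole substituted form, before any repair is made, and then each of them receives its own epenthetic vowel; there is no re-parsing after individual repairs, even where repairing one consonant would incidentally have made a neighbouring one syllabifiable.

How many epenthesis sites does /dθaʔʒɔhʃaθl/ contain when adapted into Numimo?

1

After substitution the input is /nxaʔʒɔhʃaxl/.
The unsyllabifiable consonants are /l/; each receives one epenthetic vowel.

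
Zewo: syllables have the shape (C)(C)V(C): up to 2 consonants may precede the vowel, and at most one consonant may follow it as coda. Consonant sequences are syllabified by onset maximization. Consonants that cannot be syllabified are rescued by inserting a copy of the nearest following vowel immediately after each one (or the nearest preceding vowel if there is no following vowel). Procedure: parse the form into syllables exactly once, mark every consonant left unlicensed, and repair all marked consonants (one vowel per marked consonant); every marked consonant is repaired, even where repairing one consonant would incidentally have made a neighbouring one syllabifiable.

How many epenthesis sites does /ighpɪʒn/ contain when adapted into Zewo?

1

The unsyllabifiable consonants are /n/; each receives one epenthetic vowel.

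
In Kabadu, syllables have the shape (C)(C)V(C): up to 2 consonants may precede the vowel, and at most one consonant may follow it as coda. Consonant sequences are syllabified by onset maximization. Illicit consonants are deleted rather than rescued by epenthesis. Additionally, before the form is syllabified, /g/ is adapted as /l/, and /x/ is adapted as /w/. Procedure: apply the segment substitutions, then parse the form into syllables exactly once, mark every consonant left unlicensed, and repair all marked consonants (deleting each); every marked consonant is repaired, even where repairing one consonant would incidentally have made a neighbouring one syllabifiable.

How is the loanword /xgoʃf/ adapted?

Substitution: /x/ → /w/, /g/ → /l/, giving /wloʃf/.
Under (C)(C)V(C), the unsyllabifiable consonants are /f/ (at most one coda consonant is licensed; onsets may contain at most 2 consonants).
Deleting the stranded consonants removes /f/.

wloʃ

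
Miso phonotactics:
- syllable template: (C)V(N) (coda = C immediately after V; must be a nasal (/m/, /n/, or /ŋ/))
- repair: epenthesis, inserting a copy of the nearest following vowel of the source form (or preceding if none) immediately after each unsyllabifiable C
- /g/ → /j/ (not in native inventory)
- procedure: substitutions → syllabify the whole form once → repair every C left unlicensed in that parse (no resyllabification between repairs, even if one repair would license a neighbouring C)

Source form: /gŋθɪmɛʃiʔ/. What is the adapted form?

jɪŋɪθɪmɛʃiʔi

Substitution: /g/ → /j/, giving /jŋθɪmɛʃiʔ/.
The consonants /j/, /ŋ/, /ʔ/ cannot be parsed into a legal (C)V(N) syllable (only a nasal (/m/, /n/, or /ŋ/) is licensed in coda position; onsets are limited to one consonant).
Inserting the epenthetic vowel yields /j/ → /jɪ/, /ŋ/ → /ŋɪ/, /ʔ/ → /ʔi/.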